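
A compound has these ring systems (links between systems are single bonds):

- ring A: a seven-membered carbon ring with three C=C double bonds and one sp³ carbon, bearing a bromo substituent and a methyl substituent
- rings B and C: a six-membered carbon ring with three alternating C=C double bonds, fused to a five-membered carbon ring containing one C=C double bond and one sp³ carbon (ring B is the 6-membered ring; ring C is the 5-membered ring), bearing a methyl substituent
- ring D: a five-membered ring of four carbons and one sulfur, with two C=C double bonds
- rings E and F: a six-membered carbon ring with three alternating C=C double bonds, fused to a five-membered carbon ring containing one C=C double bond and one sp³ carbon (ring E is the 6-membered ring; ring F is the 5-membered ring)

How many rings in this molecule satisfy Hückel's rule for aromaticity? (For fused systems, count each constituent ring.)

3

Ring A has one sp³ carbon, so it is not fully conjugated — not aromatic (cycloheptatriene).
Ring B is fully conjugated (every ring atom contributes a p orbital); 3 ring double bonds give 6 π electrons. That satisfies 4n+2 with n=1, so ring B is aromatic (benzene ring).
Ring C has one sp³ carbon, so it is not fully conjugated — not aromatic (cyclopentene ring).
Ring D has a continuous p-orbital overlap around the ring; 2 ring double bonds (4 π electrons) plus a heteroatom lone pair (2) give 6 π electrons. Since 6 = 4n+2 (n=1), ring D is aromatic (thiophene).
Ring E is planar and fully conjugated; 3 ring double bonds give 6 π electrons. That satisfies 4n+2 with n=1, so ring E is aromatic (benzene ring).
Ring F has one sp³ carbon, so it is not fully conjugated — not aromatic (cyclopentene ring).
Aromatic: B, D, E. Total: 3.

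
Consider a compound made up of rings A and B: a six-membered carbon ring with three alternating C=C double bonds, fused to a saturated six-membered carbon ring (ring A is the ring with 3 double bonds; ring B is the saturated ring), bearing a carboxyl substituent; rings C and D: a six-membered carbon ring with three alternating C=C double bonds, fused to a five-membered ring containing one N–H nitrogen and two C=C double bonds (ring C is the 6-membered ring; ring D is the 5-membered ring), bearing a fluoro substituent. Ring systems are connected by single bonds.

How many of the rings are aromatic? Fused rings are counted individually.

Ring A is planar and fully conjugated; 3 ring double bonds give 6 π electrons. 6 = 4(1)+2, so ring A is aromatic (benzene ring).
Ring B has four sp³ carbons, so it is not fully conjugated — not aromatic (cyclohexane ring).
Rings C and D form a fused bicyclic system (with one N–H) with 9 sp² atoms and 10 π electrons from ring double bonds plus a heteroatom lone pair. 10 = 4(2)+2, so the system is aromatic and both rings count as aromatic (indole).
Aromatic: A, C, D. Total: 3.

3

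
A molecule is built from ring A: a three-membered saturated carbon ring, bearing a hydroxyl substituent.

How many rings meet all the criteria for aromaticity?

0

Ring A has only sp³ atoms, so it is not fully conjugated — not aromatic (cyclopropane).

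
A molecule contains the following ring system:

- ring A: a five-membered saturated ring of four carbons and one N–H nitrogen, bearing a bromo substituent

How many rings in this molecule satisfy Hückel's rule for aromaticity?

Ring A has only sp³ atoms, so it is not fully conjugated — not aromatic (pyrrolidine).

0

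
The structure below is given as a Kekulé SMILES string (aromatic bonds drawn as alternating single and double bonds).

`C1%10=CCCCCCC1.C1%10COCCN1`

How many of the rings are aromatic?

0

The SMILES encodes an eight-membered carbon ring with one C=C double bond; a six-membered saturated ring with an oxygen and an N–H nitrogen at positions 1 and 4.
The 8-membered ring has six sp³ carbons, so it is not fully conjugated — not aromatic (cyclooctene).
The 6-membered ring with one oxygen and one N–H (1,4) has only sp³ atoms, so it is not fully conjugated — not aromatic (morpholine).
None of the rings are aromatic. Total: 0.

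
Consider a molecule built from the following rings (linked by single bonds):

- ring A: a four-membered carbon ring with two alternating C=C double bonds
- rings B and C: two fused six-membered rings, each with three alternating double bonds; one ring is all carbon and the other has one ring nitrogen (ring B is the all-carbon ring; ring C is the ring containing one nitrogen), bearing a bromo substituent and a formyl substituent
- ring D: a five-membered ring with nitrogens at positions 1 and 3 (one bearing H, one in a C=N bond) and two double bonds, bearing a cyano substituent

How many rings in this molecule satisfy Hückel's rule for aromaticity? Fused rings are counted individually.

3

Ring A has only sp² ring atoms; a planar conformation would have a fully conjugated π system of 4 electrons. But 4 = 4(1), which is 4n not 4n+2, so ring A is not aromatic (cyclobutadiene) — cyclobutadiene is antiaromatic and distorts to a rectangle.
Rings B and C form a fused bicyclic system (with one nitrogen) with 10 sp² atoms and 10 π electrons from ring double bonds. 10 = 4(2)+2, so the system is aromatic and both rings count as aromatic (quinoline).
Ring D has a continuous p-orbital overlap around the ring; 2 ring double bonds (4 π electrons) plus a heteroatom lone pair (2) give 6 π electrons. Since 6 = 4n+2 (n=1), ring D is aromatic (imidazole).
Aromatic: B, C, D. Total: 3.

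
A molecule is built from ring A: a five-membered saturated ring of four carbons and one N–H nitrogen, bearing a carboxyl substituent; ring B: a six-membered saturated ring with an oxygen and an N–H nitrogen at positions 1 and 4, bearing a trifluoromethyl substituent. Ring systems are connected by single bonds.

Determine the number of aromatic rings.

Ring A has only sp³ atoms, so it is not fully conjugated — not aromatic (pyrrolidine).
Ring B has only sp³ atoms, so it is not fully conjugated — not aromatic (morpholine).
No ring is aromatic. Total: 0.

0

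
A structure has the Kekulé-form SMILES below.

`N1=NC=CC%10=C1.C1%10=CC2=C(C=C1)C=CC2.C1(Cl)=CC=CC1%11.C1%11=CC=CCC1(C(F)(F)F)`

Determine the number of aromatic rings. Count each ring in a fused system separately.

2

The SMILES encodes a six-membered ring with two adjacent nitrogens and three alternating double bonds; a six-membered carbon ring with three alternating C=C double bonds, fused to a five-membered carbon ring containing one C=C double bond and one sp³ carbon; a five-membered carbon ring with two conjugated C=C double bonds and one sp³ carbon; a six-membered carbon ring with two conjugated C=C double bonds and two sp³ carbons.
The 6-membered ring with two nitrogens (1,2) is fully conjugated (every ring atom contributes a p orbital); 3 ring double bonds give 6 π electrons. Since 6 = 4n+2 (n=1), it is aromatic (pyridazine).
The 6-membered ring has a continuous p-orbital overlap around the ring; 3 ring double bonds give 6 π electrons. 6 = 4(1)+2, so it is aromatic (benzene ring).
The 5-membered ring has one sp³ carbon, so it is not fully conjugated — not aromatic (cyclopentene ring).
The second 5-membered ring has one sp³ carbon, so it is not fully conjugated — not aromatic (cyclopentadiene).
The second 6-membered ring has two sp³ carbons, so it is not fully conjugated — not aromatic (1,3-cyclohexadiene).
2 of the 5 rings are aromatic. Total: 2.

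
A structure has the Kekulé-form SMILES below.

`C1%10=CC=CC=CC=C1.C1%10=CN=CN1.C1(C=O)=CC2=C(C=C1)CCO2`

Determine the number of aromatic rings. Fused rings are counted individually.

The SMILES encodes an eight-membered carbon ring with four alternating C=C double bonds; a five-membered ring with nitrogens at positions 1 and 3 (one bearing H, one in a C=N bond) and two double bonds; a six-membered carbon ring with three alternating C=C double bonds, fused to a five-membered ring containing one oxygen and two sp³ carbons.
The 8-membered ring has only sp² ring atoms; a planar conformation would have a fully conjugated π system of 8 electrons. But 8 = 4(2), which is 4n not 4n+2, so it is not aromatic (cyclooctatetraene) — cyclooctatetraene distorts into a non-planar tub to avoid antiaromaticity.
The 5-membered ring with two nitrogens (one N–H, one =N–) is fully conjugated (every ring atom contributes a p orbital); 2 ring double bonds (4 π electrons) plus a heteroatom lone pair (2) give 6 π electrons. 6 = 4(1)+2, so it is aromatic (imidazole).
The 6-membered ring is fully conjugated (every ring atom contributes a p orbital); 3 ring double bonds give 6 π electrons. 6 = 4(1)+2, so it is aromatic (benzene ring).
The 5-membered ring with one oxygen has two sp³ carbons, so it is not fully conjugated — not aromatic (oxolane ring).
2 of the 4 rings are aromatic. Total: 2.

2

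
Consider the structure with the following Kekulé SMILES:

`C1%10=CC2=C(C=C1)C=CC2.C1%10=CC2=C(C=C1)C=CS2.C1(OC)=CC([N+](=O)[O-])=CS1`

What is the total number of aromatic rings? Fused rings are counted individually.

4

The SMILES encodes a six-membered carbon ring with three alternating C=C double bonds, fused to a five-membered carbon ring containing one C=C double bond and one sp³ carbon; a six-membered carbon ring with three alternating C=C double bonds, fused to a five-membered ring containing one sulfur and two C=C double bonds; a five-membered ring of four carbons and one sulfur, with two C=C double bonds.
The 6-membered ring is fully conjugated (every ring atom contributes a p orbital); 3 ring double bonds give 6 π electrons. That satisfies 4n+2 with n=1, so it is aromatic (benzene ring).
The 5-membered ring has one sp³ carbon, so it is not fully conjugated — not aromatic (cyclopentene ring).
The fused 6/5-membered bicyclic (with one sulfur) is a single π system with 9 sp² atoms and 10 π electrons from ring double bonds plus a heteroatom lone pair. 10 = 4(2)+2, so the system is aromatic and both rings count as aromatic (benzothiophene).
The 5-membered ring with one sulfur is fully conjugated (every ring atom contributes a p orbital); 2 ring double bonds (4 π electrons) plus a heteroatom lone pair (2) give 6 π electrons. 6 = 4(1)+2, so it is aromatic (thiophene).
4 of the 5 rings are aromatic. Total: 4.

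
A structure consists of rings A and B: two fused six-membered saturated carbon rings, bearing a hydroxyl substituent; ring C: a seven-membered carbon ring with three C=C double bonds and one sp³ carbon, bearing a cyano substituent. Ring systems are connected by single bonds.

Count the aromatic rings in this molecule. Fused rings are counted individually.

Ring A has only sp³ atoms, so it is not fully conjugated — not aromatic (cyclohexane ring).
Ring B has only sp³ atoms, so it is not fully conjugated — not aromatic (cyclohexane ring).
Ring C has one sp³ carbon, so it is not fully conjugated — not aromatic (cycloheptatriene).
No ring is aromatic. Total: 0.

0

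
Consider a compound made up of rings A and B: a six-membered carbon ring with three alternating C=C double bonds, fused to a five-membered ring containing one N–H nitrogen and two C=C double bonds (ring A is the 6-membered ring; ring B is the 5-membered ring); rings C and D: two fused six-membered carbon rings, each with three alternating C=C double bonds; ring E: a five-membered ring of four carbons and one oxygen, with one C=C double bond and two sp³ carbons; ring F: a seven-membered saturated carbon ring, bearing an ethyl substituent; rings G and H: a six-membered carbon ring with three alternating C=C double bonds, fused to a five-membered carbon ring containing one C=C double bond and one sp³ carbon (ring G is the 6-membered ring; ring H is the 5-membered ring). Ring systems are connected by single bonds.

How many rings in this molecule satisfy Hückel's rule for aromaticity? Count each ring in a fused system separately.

5

Rings A and B form a fused bicyclic system (with one N–H) with 9 sp² atoms and 10 π electrons from ring double bonds plus a heteroatom lone pair. 10 = 4(2)+2, so the system is aromatic and both rings count as aromatic (indole).
Rings C and D form a fused bicyclic system with 10 sp² atoms and 10 π electrons from ring double bonds. 10 = 4(2)+2, so the system is aromatic and both rings count as aromatic (naphthalene).
Ring E has two sp³ carbons, so it is not fully conjugated — not aromatic (2,3-dihydrofuran).
Ring F has only sp³ atoms, so it is not fully conjugated — not aromatic (cycloheptane).
Ring G is fully conjugated (every ring atom contributes a p orbital); 3 ring double bonds give 6 π electrons. 6 = 4(1)+2, so ring G is aromatic (benzene ring).
Ring H has one sp³ carbon, so it is not fully conjugated — not aromatic (cyclopentene ring).
Aromatic: A, B, C, D, G. Total: 5.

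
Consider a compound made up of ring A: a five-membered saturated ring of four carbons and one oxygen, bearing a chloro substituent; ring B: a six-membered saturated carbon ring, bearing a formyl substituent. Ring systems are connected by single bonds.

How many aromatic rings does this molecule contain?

Ring A has only sp³ atoms, so it is not fully conjugated — not aromatic (tetrahydrofuran).
Ring B has only sp³ atoms, so it is not fully conjugated — not aromatic (cyclohexane).
No ring is aromatic. Total: 0.

0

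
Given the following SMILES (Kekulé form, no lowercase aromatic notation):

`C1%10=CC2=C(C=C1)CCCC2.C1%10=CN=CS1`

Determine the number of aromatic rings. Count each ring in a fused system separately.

The SMILES encodes a six-membered carbon ring with three alternating C=C double bonds, fused to a saturated six-membered carbon ring; a five-membered ring with a sulfur at position 1 and a nitrogen at position 3 (in a C=N bond), with two double bonds.
The 6-membered ring is planar and fully conjugated; 3 ring double bonds give 6 π electrons. That satisfies 4n+2 with n=1, so it is aromatic (benzene ring).
The second 6-membered ring has four sp³ carbons, so it is not fully conjugated — not aromatic (cyclohexane ring).
The 5-membered ring with one sulfur and one =N– is fully conjugated (every ring atom contributes a p orbital); 2 ring double bonds (4 π electrons) plus a heteroatom lone pair (2) give 6 π electrons. 6 = 4(1)+2, so it is aromatic (thiazole).
2 of the 3 rings are aromatic. Total: 2.

2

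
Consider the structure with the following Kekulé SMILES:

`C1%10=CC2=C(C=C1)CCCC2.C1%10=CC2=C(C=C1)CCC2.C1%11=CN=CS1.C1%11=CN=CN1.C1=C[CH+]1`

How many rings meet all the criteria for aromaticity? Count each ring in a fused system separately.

5

The SMILES encodes a six-membered carbon ring with three alternating C=C double bonds, fused to a saturated six-membered carbon ring; a six-membered carbon ring with three alternating C=C double bonds, fused to a saturated five-membered carbon ring; a five-membered ring with a sulfur at position 1 and a nitrogen at position 3 (in a C=N bond), with two double bonds; a five-membered ring with nitrogens at positions 1 and 3 (one bearing H, one in a C=N bond) and two double bonds; a three-membered all-carbon ring bearing a positive charge on one carbon, with one C=C double bond.
The 6-membered ring is fully conjugated (every ring atom contributes a p orbital); 3 ring double bonds give 6 π electrons. Since 6 = 4n+2 (n=1), it is aromatic (benzene ring).
The second 6-membered ring has four sp³ carbons, so it is not fully conjugated — not aromatic (cyclohexane ring).
The third 6-membered ring has a continuous p-orbital overlap around the ring; 3 ring double bonds give 6 π electrons. Since 6 = 4n+2 (n=1), it is aromatic (benzene ring).
The 5-membered ring has three sp³ carbons, so it is not fully conjugated — not aromatic (cyclopentane ring).
The 5-membered ring with one sulfur and one =N– is planar and fully conjugated; 2 ring double bonds (4 π electrons) plus a heteroatom lone pair (2) give 6 π electrons. That satisfies 4n+2 with n=1, so it is aromatic (thiazole).
The 5-membered ring with two nitrogens (one N–H, one =N–) is fully conjugated (every ring atom contributes a p orbital); 2 ring double bonds (4 π electrons) plus a heteroatom lone pair (2) give 6 π electrons. That satisfies 4n+2 with n=1, so it is aromatic (imidazole).
The 3-membered ring has a continuous p-orbital overlap around the ring; 1 ring double bond (2 π electrons) plus the carbocation's empty p orbital (0, but keeps the ring conjugated) give 2 π electrons. Since 2 = 4n+2 (n=0), it is aromatic (cyclopropenyl cation).
5 of the 7 rings are aromatic. Total: 5.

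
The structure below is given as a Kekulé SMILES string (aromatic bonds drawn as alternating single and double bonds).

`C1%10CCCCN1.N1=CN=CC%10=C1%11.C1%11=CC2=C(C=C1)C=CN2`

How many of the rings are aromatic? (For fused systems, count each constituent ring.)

The SMILES encodes a six-membered saturated ring of five carbons and one N–H nitrogen; a six-membered ring with nitrogens at positions 1 and 3 and three alternating double bonds; a six-membered carbon ring with three alternating C=C double bonds, fused to a five-membered ring containing one N–H nitrogen and two C=C double bonds.
The 6-membered ring with one N–H has only sp³ atoms, so it is not fully conjugated — not aromatic (piperidine).
The 6-membered ring with two nitrogens (1,3) is planar and fully conjugated; 3 ring double bonds give 6 π electrons. 6 = 4(1)+2, so it is aromatic (pyrimidine).
The fused 6/5-membered bicyclic (with one N–H) is a single π system with 9 sp² atoms and 10 π electrons from ring double bonds plus a heteroatom lone pair. 10 = 4(2)+2, so the system is aromatic and both rings count as aromatic (indole).
3 of the 4 rings are aromatic. Total: 3.

3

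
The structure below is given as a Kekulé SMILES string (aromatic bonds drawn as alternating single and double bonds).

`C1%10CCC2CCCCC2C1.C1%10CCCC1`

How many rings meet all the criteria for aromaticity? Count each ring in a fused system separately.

0

The SMILES encodes two fused six-membered saturated carbon rings; a five-membered saturated carbon ring.
The 6-membered ring has only sp³ atoms, so it is not fully conjugated — not aromatic (cyclohexane ring).
The second 6-membered ring has only sp³ atoms, so it is not fully conjugated — not aromatic (cyclohexane ring).
The 5-membered ring has only sp³ atoms, so it is not fully conjugated — not aromatic (cyclopentane).
None of the rings are aromatic. Total: 0.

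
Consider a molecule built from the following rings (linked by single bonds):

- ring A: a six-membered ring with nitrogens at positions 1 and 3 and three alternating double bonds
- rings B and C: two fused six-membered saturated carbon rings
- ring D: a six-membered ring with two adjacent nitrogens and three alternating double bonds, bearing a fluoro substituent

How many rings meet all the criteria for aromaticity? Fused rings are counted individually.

Ring A is planar and fully conjugated; 3 ring double bonds give 6 π electrons. Since 6 = 4n+2 (n=1), ring A is aromatic (pyrimidine).
Ring B has only sp³ atoms, so it is not fully conjugated — not aromatic (cyclohexane ring).
Ring C has only sp³ atoms, so it is not fully conjugated — not aromatic (cyclohexane ring).
Ring D is fully conjugated (every ring atom contributes a p orbital); 3 ring double bonds give 6 π electrons. That satisfies 4n+2 with n=1, so ring D is aromatic (pyridazine).
Aromatic: A, D. Total: 2.

2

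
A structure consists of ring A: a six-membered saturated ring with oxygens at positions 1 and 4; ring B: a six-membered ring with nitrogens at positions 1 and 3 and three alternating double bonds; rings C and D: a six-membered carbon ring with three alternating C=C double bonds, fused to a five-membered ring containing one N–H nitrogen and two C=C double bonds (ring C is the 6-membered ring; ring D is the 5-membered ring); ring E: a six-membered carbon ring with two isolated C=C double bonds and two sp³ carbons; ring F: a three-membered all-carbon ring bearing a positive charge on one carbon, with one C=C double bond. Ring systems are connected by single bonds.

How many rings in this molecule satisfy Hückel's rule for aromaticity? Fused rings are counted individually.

4

Ring A has only sp³ atoms, so it is not fully conjugated — not aromatic (1,4-dioxane).
Ring B has a continuous p-orbital overlap around the ring; 3 ring double bonds give 6 π electrons. 6 = 4(1)+2, so ring B is aromatic (pyrimidine).
Rings C and D form a fused bicyclic system (with one N–H) with 9 sp² atoms and 10 π electrons from ring double bonds plus a heteroatom lone pair. 10 = 4(2)+2, so the system is aromatic and both rings count as aromatic (indole).
Ring E has two sp³ carbons, so it is not fully conjugated — not aromatic (1,4-cyclohexadiene).
Ring F is fully conjugated (every ring atom contributes a p orbital); 1 ring double bond (2 π electrons) plus the carbocation's empty p orbital (0, but keeps the ring conjugated) give 2 π electrons. 2 = 4(0)+2, so ring F is aromatic (cyclopropenyl cation).
Aromatic: B, C, D, F. Total: 4.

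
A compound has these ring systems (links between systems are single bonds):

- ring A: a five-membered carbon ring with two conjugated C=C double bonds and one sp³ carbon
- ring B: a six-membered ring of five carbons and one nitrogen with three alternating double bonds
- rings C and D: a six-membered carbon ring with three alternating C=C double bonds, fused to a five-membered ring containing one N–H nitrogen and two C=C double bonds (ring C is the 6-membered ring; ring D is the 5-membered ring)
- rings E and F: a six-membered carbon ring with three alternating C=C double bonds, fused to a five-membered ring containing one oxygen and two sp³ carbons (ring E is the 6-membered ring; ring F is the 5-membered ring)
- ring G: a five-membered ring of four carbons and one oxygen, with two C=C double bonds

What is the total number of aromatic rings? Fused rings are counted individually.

Ring A has one sp³ carbon, so it is not fully conjugated — not aromatic (cyclopentadiene).
Ring B is planar and fully conjugated; 3 ring double bonds give 6 π electrons. Since 6 = 4n+2 (n=1), ring B is aromatic (pyridine).
Rings C and D form a fused bicyclic system (with one N–H) with 9 sp² atoms and 10 π electrons from ring double bonds plus a heteroatom lone pair. 10 = 4(2)+2, so the system is aromatic and both rings count as aromatic (indole).
Ring E is fully conjugated (every ring atom contributes a p orbital); 3 ring double bonds give 6 π electrons. Since 6 = 4n+2 (n=1), ring E is aromatic (benzene ring).
Ring F has two sp³ carbons, so it is not fully conjugated — not aromatic (oxolane ring).
Ring G is fully conjugated (every ring atom contributes a p orbital); 2 ring double bonds (4 π electrons) plus a heteroatom lone pair (2) give 6 π electrons. 6 = 4(1)+2, so ring G is aromatic (furan).
Aromatic: B, C, D, E, G. Total: 5.

5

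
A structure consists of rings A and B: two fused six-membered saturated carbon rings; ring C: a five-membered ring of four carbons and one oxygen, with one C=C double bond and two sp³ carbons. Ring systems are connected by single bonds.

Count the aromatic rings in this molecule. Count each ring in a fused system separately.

Ring A has only sp³ atoms, so it is not fully conjugated — not aromatic (cyclohexane ring).
Ring B has only sp³ atoms, so it is not fully conjugated — not aromatic (cyclohexane ring).
Ring C has two sp³ carbons, so it is not fully conjugated — not aromatic (2,3-dihydrofuran).
No ring is aromatic. Total: 0.

0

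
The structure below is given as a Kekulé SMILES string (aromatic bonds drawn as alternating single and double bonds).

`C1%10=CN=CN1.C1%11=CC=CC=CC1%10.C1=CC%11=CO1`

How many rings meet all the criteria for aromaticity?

The SMILES encodes a five-membered ring with nitrogens at positions 1 and 3 (one bearing H, one in a C=N bond) and two double bonds; a seven-membered carbon ring with three C=C double bonds and one sp³ carbon; a five-membered ring of four carbons and one oxygen, with two C=C double bonds.
The 5-membered ring with two nitrogens (one N–H, one =N–) is planar and fully conjugated; 2 ring double bonds (4 π electrons) plus a heteroatom lone pair (2) give 6 π electrons. That satisfies 4n+2 with n=1, so it is aromatic (imidazole).
The 7-membered ring has one sp³ carbon, so it is not fully conjugated — not aromatic (cycloheptatriene).
The 5-membered ring with one oxygen is fully conjugated (every ring atom contributes a p orbital); 2 ring double bonds (4 π electrons) plus a heteroatom lone pair (2) give 6 π electrons. 6 = 4(1)+2, so it is aromatic (furan).
2 of the 3 rings are aromatic. Total: 2.

2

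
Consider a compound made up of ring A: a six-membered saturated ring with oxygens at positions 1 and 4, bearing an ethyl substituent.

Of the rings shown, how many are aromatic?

0

Ring A has only sp³ atoms, so it is not fully conjugated — not aromatic (1,4-dioxane).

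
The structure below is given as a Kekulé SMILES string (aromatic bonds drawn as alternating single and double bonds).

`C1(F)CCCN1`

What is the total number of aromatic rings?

The SMILES encodes a five-membered saturated ring of four carbons and one N–H nitrogen.
The 5-membered ring with one N–H has only sp³ atoms, so it is not fully conjugated — not aromatic (pyrrolidine).

0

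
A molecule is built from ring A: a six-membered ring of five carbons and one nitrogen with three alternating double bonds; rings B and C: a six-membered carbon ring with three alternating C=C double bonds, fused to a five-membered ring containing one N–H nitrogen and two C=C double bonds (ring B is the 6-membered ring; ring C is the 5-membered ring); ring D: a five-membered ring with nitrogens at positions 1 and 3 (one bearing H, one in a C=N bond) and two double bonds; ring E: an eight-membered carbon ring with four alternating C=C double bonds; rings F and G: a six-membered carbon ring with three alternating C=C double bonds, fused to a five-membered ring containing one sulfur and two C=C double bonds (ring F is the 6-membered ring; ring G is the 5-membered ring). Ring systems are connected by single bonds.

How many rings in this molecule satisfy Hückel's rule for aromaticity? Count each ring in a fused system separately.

Ring A has a continuous p-orbital overlap around the ring; 3 ring double bonds give 6 π electrons. 6 = 4(1)+2, so ring A is aromatic (pyridine).
Rings B and C form a fused bicyclic system (with one N–H) with 9 sp² atoms and 10 π electrons from ring double bonds plus a heteroatom lone pair. 10 = 4(2)+2, so the system is aromatic and both rings count as aromatic (indole).
Ring D is fully conjugated (every ring atom contributes a p orbital); 2 ring double bonds (4 π electrons) plus a heteroatom lone pair (2) give 6 π electrons. 6 = 4(1)+2, so ring D is aromatic (imidazole).
Ring E has only sp² ring atoms; a planar conformation would have a fully conjugated π system of 8 electrons. But 8 = 4(2), which is 4n not 4n+2, so ring E is not aromatic (cyclooctatetraene) — cyclooctatetraene distorts into a non-planar tub to avoid antiaromaticity.
Rings F and G form a fused bicyclic system (with one sulfur) with 9 sp² atoms and 10 π electrons from ring double bonds plus a heteroatom lone pair. 10 = 4(2)+2, so the system is aromatic and both rings count as aromatic (benzothiophene).
Aromatic: A, B, C, D, F, G. Total: 6.

6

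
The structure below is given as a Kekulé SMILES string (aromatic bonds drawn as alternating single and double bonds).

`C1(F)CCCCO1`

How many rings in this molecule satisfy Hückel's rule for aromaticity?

0

The SMILES encodes a six-membered saturated ring of five carbons and one oxygen.
The 6-membered ring with one oxygen has only sp³ atoms, so it is not fully conjugated — not aromatic (tetrahydropyran).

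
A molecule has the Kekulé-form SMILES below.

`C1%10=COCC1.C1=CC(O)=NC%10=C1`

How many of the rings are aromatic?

1

The SMILES encodes a five-membered ring of four carbons and one oxygen, with one C=C double bond and two sp³ carbons; a six-membered ring of five carbons and one nitrogen with three alternating double bonds.
The 5-membered ring with one oxygen has two sp³ carbons, so it is not fully conjugated — not aromatic (2,3-dihydrofuran).
The 6-membered ring with one nitrogen has a continuous p-orbital overlap around the ring; 3 ring double bonds give 6 π electrons. Since 6 = 4n+2 (n=1), it is aromatic (pyridine).
1 of the 2 rings is aromatic. Total: 1.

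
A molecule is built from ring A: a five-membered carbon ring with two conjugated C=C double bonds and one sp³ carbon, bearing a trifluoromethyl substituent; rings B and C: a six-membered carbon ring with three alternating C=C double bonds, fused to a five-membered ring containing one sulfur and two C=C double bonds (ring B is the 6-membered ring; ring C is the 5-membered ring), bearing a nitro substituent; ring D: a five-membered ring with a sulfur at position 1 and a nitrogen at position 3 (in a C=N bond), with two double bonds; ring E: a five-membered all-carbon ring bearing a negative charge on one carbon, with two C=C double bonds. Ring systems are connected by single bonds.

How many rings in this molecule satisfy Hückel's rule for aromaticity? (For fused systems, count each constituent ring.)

4

Ring A has one sp³ carbon, so it is not fully conjugated — not aromatic (cyclopentadiene).
Rings B and C form a fused bicyclic system (with one sulfur) with 9 sp² atoms and 10 π electrons from ring double bonds plus a heteroatom lone pair. 10 = 4(2)+2, so the system is aromatic and both rings count as aromatic (benzothiophene).
Ring D is fully conjugated (every ring atom contributes a p orbital); 2 ring double bonds (4 π electrons) plus a heteroatom lone pair (2) give 6 π electrons. Since 6 = 4n+2 (n=1), ring D is aromatic (thiazole).
Ring E is planar and fully conjugated; 2 ring double bonds (4 π electrons) plus the carbanion lone pair (2) give 6 π electrons. 6 = 4(1)+2, so ring E is aromatic (cyclopentadienyl anion).
Aromatic: B, C, D, E. Total: 4.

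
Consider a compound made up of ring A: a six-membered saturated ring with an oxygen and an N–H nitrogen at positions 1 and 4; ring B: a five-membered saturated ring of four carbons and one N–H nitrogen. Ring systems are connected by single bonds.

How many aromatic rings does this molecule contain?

Ring A has only sp³ atoms, so it is not fully conjugated — not aromatic (morpholine).
Ring B has only sp³ atoms, so it is not fully conjugated — not aromatic (pyrrolidine).
No ring is aromatic. Total: 0.

0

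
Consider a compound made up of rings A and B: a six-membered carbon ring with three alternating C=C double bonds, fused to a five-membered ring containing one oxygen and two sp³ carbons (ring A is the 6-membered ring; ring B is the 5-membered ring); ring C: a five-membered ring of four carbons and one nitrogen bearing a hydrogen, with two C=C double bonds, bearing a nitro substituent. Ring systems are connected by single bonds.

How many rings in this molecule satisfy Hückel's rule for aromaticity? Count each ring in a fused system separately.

2

Ring A is planar and fully conjugated; 3 ring double bonds give 6 π electrons. 6 = 4(1)+2, so ring A is aromatic (benzene ring).
Ring B has two sp³ carbons, so it is not fully conjugated — not aromatic (oxolane ring).
Ring C is planar and fully conjugated; 2 ring double bonds (4 π electrons) plus a heteroatom lone pair (2) give 6 π electrons. 6 = 4(1)+2, so ring C is aromatic (pyrrole).
Aromatic: A, C. Total: 2.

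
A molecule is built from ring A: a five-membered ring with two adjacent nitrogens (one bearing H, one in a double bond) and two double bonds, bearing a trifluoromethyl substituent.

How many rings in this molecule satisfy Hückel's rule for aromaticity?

Ring A has a continuous p-orbital overlap around the ring; 2 ring double bonds (4 π electrons) plus a heteroatom lone pair (2) give 6 π electrons. That satisfies 4n+2 with n=1, so ring A is aromatic (pyrazole).

1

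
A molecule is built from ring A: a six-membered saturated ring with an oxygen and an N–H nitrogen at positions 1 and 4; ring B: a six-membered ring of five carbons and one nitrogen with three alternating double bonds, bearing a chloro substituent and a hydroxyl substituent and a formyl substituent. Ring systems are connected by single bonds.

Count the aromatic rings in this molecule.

1

Ring A has only sp³ atoms, so it is not fully conjugated — not aromatic (morpholine).
Ring B is planar and fully conjugated; 3 ring double bonds give 6 π electrons. Since 6 = 4n+2 (n=1), ring B is aromatic (pyridine).
Aromatic: B. Total: 1.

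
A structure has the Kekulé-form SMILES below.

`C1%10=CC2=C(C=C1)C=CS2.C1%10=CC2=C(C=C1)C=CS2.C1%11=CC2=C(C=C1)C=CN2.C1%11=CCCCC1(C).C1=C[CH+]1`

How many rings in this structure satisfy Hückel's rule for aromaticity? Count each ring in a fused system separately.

The SMILES encodes a six-membered carbon ring with three alternating C=C double bonds, fused to a five-membered ring containing one sulfur and two C=C double bonds; a six-membered carbon ring with three alternating C=C double bonds, fused to a five-membered ring containing one sulfur and two C=C double bonds; a six-membered carbon ring with three alternating C=C double bonds, fused to a five-membered ring containing one N–H nitrogen and two C=C double bonds; a six-membered carbon ring with one C=C double bond; a three-membered all-carbon ring bearing a positive charge on one carbon, with one C=C double bond.
The fused 6/5-membered bicyclic (with one sulfur) is a single π system with 9 sp² atoms and 10 π electrons from ring double bonds plus a heteroatom lone pair. 10 = 4(2)+2, so the system is aromatic and both rings count as aromatic (benzothiophene).
The fused 6/5-membered bicyclic (with one sulfur) is a single π system with 9 sp² atoms and 10 π electrons from ring double bonds plus a heteroatom lone pair. 10 = 4(2)+2, so the system is aromatic and both rings count as aromatic (benzothiophene).
The fused 6/5-membered bicyclic (with one N–H) is a single π system with 9 sp² atoms and 10 π electrons from ring double bonds plus a heteroatom lone pair. 10 = 4(2)+2, so the system is aromatic and both rings count as aromatic (indole).
The 6-membered ring has four sp³ carbons, so it is not fully conjugated — not aromatic (cyclohexene).
The 3-membered ring is fully conjugated (every ring atom contributes a p orbital); 1 ring double bond (2 π electrons) plus the carbocation's empty p orbital (0, but keeps the ring conjugated) give 2 π electrons. Since 2 = 4n+2 (n=0), it is aromatic (cyclopropenyl cation).
7 of the 8 rings are aromatic. Total: 7.

7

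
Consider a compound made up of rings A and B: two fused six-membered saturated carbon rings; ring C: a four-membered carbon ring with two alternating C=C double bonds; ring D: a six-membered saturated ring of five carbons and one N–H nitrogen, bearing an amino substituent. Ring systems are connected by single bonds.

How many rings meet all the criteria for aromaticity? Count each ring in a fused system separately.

Ring A has only sp³ atoms, so it is not fully conjugated — not aromatic (cyclohexane ring).
Ring B has only sp³ atoms, so it is not fully conjugated — not aromatic (cyclohexane ring).
Ring C has only sp² ring atoms; a planar conformation would have a fully conjugated π system of 4 electrons. But 4 = 4(1), which is 4n not 4n+2, so ring C is not aromatic (cyclobutadiene) — cyclobutadiene is antiaromatic and distorts to a rectangle.
Ring D has only sp³ atoms, so it is not fully conjugated — not aromatic (piperidine).
No ring is aromatic. Total: 0.

0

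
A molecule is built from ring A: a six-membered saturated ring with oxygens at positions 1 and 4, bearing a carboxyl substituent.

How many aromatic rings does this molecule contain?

0

Ring A has only sp³ atoms, so it is not fully conjugated — not aromatic (1,4-dioxane).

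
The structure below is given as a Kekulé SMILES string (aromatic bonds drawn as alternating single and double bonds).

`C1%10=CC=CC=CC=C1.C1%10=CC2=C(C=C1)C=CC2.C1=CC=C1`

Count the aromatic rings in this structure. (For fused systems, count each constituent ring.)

The SMILES encodes an eight-membered carbon ring with four alternating C=C double bonds; a six-membered carbon ring with three alternating C=C double bonds, fused to a five-membered carbon ring containing one C=C double bond and one sp³ carbon; a four-membered carbon ring with two alternating C=C double bonds.
The 8-membered ring has only sp² ring atoms; a planar conformation would have a fully conjugated π system of 8 electrons. But 8 = 4(2), which is 4n not 4n+2, so it is not aromatic (cyclooctatetraene) — cyclooctatetraene distorts into a non-planar tub to avoid antiaromaticity.
The 6-membered ring is fully conjugated (every ring atom contributes a p orbital); 3 ring double bonds give 6 π electrons. Since 6 = 4n+2 (n=1), it is aromatic (benzene ring).
The 5-membered ring has one sp³ carbon, so it is not fully conjugated — not aromatic (cyclopentene ring).
The 4-membered ring has only sp² ring atoms; a planar conformation would have a fully conjugated π system of 4 electrons. But 4 = 4(1), which is 4n not 4n+2, so it is not aromatic (cyclobutadiene) — cyclobutadiene is antiaromatic and distorts to a rectangle.
1 of the 4 rings is aromatic. Total: 1.

1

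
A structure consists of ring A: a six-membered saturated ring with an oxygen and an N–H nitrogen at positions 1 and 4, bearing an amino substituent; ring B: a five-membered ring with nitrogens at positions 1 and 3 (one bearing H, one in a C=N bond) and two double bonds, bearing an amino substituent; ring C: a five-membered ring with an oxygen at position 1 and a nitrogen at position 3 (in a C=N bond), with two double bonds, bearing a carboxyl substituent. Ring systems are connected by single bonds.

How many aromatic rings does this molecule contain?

2

Ring A has only sp³ atoms, so it is not fully conjugated — not aromatic (morpholine).
Ring B has a continuous p-orbital overlap around the ring; 2 ring double bonds (4 π electrons) plus a heteroatom lone pair (2) give 6 π electrons. 6 = 4(1)+2, so ring B is aromatic (imidazole).
Ring C is fully conjugated (every ring atom contributes a p orbital); 2 ring double bonds (4 π electrons) plus a heteroatom lone pair (2) give 6 π electrons. Since 6 = 4n+2 (n=1), ring C is aromatic (oxazole).
Aromatic: B, C. Total: 2.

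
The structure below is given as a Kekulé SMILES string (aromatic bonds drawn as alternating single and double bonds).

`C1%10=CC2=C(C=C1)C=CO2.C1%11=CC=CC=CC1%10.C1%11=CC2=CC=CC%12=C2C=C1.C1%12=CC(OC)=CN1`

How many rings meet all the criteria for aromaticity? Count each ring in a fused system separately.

5

The SMILES encodes a six-membered carbon ring with three alternating C=C double bonds, fused to a five-membered ring containing one oxygen and two C=C double bonds; a seven-membered carbon ring with three C=C double bonds and one sp³ carbon; two fused six-membered carbon rings, each with three alternating C=C double bonds; a five-membered ring of four carbons and one nitrogen bearing a hydrogen, with two C=C double bonds.
The fused 6/5-membered bicyclic (with one oxygen) is a single π system with 9 sp² atoms and 10 π electrons from ring double bonds plus a heteroatom lone pair. 10 = 4(2)+2, so the system is aromatic and both rings count as aromatic (benzofuran).
The 7-membered ring has one sp³ carbon, so it is not fully conjugated — not aromatic (cycloheptatriene).
The fused 6/6-membered bicyclic is a single π system with 10 sp² atoms and 10 π electrons from ring double bonds. 10 = 4(2)+2, so the system is aromatic and both rings count as aromatic (naphthalene).
The 5-membered ring with one N–H is fully conjugated (every ring atom contributes a p orbital); 2 ring double bonds (4 π electrons) plus a heteroatom lone pair (2) give 6 π electrons. 6 = 4(1)+2, so it is aromatic (pyrrole).
5 of the 6 rings are aromatic. Total: 5.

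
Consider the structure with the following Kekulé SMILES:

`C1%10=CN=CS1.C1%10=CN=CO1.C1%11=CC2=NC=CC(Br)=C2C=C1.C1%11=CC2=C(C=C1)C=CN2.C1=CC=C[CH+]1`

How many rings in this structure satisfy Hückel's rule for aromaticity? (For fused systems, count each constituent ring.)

The SMILES encodes a five-membered ring with a sulfur at position 1 and a nitrogen at position 3 (in a C=N bond), with two double bonds; a five-membered ring with an oxygen at position 1 and a nitrogen at position 3 (in a C=N bond), with two double bonds; two fused six-membered rings, each with three alternating double bonds; one ring is all carbon and the other has one ring nitrogen; a six-membered carbon ring with three alternating C=C double bonds, fused to a five-membered ring containing one N–H nitrogen and two C=C double bonds; a five-membered all-carbon ring bearing a positive charge on one carbon, with two C=C double bonds.
The 5-membered ring with one sulfur and one =N– has a continuous p-orbital overlap around the ring; 2 ring double bonds (4 π electrons) plus a heteroatom lone pair (2) give 6 π electrons. Since 6 = 4n+2 (n=1), it is aromatic (thiazole).
The 5-membered ring with one oxygen and one =N– is planar and fully conjugated; 2 ring double bonds (4 π electrons) plus a heteroatom lone pair (2) give 6 π electrons. 6 = 4(1)+2, so it is aromatic (oxazole).
The fused 6/6-membered bicyclic (with one nitrogen) is a single π system with 10 sp² atoms and 10 π electrons from ring double bonds. 10 = 4(2)+2, so the system is aromatic and both rings count as aromatic (quinoline).
The fused 6/5-membered bicyclic (with one N–H) is a single π system with 9 sp² atoms and 10 π electrons from ring double bonds plus a heteroatom lone pair. 10 = 4(2)+2, so the system is aromatic and both rings count as aromatic (indole).
The 5-membered ring has only sp² ring atoms; a planar conformation would have a fully conjugated π system of 4 electrons. But 4 = 4(1), which is 4n not 4n+2, so it is not aromatic (cyclopentadienyl cation).
6 of the 7 rings are aromatic. Total: 6.

6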